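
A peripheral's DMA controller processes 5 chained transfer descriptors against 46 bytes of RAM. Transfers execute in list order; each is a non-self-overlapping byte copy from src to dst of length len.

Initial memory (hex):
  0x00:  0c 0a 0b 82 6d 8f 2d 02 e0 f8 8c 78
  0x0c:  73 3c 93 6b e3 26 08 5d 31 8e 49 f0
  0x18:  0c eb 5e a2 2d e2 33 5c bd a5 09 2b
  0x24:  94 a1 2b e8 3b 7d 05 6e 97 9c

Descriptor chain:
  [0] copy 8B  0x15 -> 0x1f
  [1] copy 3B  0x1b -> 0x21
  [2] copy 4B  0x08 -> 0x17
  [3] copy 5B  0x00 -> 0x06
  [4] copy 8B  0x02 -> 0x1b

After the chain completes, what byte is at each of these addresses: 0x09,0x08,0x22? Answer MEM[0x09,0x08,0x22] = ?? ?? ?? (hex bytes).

#0 dst[0x1f+8] := {0x8e,0x49,0xf0,0x0c,0xeb,0x5e,0xa2,0x2d}
#1 dst[0x21+3] := {0xa2,0x2d,0xe2}
#2 dst[0x17+4] := {0xe0,0xf8,0x8c,0x78}
#3 dst[0x06+5] := {0x0c,0x0a,0x0b,0x82,0x6d}
#4 dst[0x1b+8] := {0x0b,0x82,0x6d,0x8f,0x0c,0x0a,0x0b,0x82}
query mem[0x09]=0x82, mem[0x08]=0x0b, mem[0x22]=0x82

MEM[0x09,0x08,0x22] = 82 0b 82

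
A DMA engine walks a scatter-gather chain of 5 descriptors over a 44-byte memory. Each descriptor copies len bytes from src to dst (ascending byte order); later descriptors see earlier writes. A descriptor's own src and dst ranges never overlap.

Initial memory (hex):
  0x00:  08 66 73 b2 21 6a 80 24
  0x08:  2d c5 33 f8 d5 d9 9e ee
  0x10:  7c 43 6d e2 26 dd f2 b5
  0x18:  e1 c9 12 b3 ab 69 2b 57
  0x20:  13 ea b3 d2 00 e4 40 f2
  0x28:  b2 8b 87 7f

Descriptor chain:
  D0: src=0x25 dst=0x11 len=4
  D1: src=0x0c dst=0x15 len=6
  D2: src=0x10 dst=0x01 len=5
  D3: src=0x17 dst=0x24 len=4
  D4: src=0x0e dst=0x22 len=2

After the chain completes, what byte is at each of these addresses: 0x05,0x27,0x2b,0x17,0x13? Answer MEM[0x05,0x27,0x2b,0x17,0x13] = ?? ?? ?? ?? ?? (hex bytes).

  after D0: wrote 4B at 0x11 = e440f2b2
  after D1: wrote 6B at 0x15 = d5d99eee7ce4
  after D2: wrote 5B at 0x01 = 7ce440f2b2
  after D3: wrote 4B at 0x24 = 9eee7ce4
  after D4: wrote 2B at 0x22 = 9eee
query mem[0x05]=0xb2, mem[0x27]=0xe4, mem[0x2b]=0x7f, mem[0x17]=0x9e, mem[0x13]=0xf2

MEM[0x05,0x27,0x2b,0x17,0x13] = b2 e4 7f 9e f2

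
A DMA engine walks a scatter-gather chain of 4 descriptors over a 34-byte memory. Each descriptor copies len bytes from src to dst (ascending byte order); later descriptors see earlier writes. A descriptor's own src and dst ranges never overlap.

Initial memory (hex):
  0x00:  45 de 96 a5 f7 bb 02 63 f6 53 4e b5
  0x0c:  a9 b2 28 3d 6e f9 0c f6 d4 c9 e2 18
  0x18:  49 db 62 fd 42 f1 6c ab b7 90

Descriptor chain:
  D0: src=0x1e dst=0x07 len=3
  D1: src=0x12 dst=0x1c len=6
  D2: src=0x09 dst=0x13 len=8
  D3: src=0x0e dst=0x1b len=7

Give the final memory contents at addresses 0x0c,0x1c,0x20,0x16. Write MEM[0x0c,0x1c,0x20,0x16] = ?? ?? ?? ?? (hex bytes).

MEM[0x0c,0x1c,0x20,0x16] = a9 3d b7 a9

D0: mem[0x07..0x09] <- [6c ab b7]
D1: mem[0x1c..0x21] <- [0c f6 d4 c9 e2 18]
D2: mem[0x13..0x1a] <- [b7 4e b5 a9 b2 28 3d 6e]
D3: mem[0x1b..0x21] <- [28 3d 6e f9 0c b7 4e]
query mem[0x0c]=0xa9, mem[0x1c]=0x3d, mem[0x20]=0xb7, mem[0x16]=0xa9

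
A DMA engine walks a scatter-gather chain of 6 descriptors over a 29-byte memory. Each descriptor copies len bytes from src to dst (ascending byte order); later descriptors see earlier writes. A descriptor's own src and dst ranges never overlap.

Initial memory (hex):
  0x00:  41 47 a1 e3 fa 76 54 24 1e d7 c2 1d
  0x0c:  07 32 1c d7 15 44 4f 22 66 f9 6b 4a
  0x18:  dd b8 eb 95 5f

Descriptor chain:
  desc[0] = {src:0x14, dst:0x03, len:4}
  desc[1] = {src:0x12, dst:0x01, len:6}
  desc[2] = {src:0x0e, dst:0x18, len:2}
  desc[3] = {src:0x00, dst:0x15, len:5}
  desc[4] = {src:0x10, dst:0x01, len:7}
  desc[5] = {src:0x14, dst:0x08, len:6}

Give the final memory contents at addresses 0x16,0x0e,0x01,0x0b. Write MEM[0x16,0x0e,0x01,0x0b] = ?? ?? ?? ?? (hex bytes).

#0 dst[0x03+4] := {0x66,0xf9,0x6b,0x4a}
#1 dst[0x01+6] := {0x4f,0x22,0x66,0xf9,0x6b,0x4a}
#2 dst[0x18+2] := {0x1c,0xd7}
#3 dst[0x15+5] := {0x41,0x4f,0x22,0x66,0xf9}
#4 dst[0x01+7] := {0x15,0x44,0x4f,0x22,0x66,0x41,0x4f}
#5 dst[0x08+6] := {0x66,0x41,0x4f,0x22,0x66,0xf9}
query mem[0x16]=0x4f, mem[0x0e]=0x1c, mem[0x01]=0x15, mem[0x0b]=0x22

MEM[0x16,0x0e,0x01,0x0b] = 4f 1c 15 22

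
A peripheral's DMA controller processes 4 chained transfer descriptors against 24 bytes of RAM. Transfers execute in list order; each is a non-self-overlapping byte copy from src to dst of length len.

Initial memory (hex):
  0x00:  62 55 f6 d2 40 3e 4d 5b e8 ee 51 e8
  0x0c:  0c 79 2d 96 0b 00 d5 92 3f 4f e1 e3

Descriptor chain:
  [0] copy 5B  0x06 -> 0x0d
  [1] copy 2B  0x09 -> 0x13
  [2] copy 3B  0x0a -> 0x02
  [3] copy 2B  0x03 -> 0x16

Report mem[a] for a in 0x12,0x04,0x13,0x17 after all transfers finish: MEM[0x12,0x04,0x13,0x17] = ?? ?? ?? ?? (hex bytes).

[0] 0x06->0x0d len=5 : 4d 5b e8 ee 51
[1] 0x09->0x13 len=2 : ee 51
[2] 0x0a->0x02 len=3 : 51 e8 0c
[3] 0x03->0x16 len=2 : e8 0c
query mem[0x12]=0xd5, mem[0x04]=0x0c, mem[0x13]=0xee, mem[0x17]=0x0c

MEM[0x12,0x04,0x13,0x17] = d5 0c ee 0c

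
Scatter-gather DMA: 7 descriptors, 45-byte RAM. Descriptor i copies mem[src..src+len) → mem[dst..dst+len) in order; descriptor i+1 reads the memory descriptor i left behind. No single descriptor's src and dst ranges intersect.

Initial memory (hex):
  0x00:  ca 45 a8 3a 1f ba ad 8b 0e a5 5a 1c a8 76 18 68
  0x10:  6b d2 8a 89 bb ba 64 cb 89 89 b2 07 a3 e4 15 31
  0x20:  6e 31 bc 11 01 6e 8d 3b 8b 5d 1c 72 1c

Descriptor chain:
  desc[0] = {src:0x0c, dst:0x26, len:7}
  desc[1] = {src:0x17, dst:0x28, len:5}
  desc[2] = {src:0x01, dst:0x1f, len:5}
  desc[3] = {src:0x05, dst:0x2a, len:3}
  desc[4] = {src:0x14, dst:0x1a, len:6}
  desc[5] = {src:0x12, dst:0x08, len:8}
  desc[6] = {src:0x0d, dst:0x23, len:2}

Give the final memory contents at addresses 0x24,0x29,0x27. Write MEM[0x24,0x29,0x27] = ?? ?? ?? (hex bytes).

[0] 0x0c->0x26 len=7 : a8 76 18 68 6b d2 8a
[1] 0x17->0x28 len=5 : cb 89 89 b2 07
[2] 0x01->0x1f len=5 : 45 a8 3a 1f ba
[3] 0x05->0x2a len=3 : ba ad 8b
[4] 0x14->0x1a len=6 : bb ba 64 cb 89 89
[5] 0x12->0x08 len=8 : 8a 89 bb ba 64 cb 89 89
[6] 0x0d->0x23 len=2 : cb 89
query mem[0x24]=0x89, mem[0x29]=0x89, mem[0x27]=0x76

MEM[0x24,0x29,0x27] = 89 89 76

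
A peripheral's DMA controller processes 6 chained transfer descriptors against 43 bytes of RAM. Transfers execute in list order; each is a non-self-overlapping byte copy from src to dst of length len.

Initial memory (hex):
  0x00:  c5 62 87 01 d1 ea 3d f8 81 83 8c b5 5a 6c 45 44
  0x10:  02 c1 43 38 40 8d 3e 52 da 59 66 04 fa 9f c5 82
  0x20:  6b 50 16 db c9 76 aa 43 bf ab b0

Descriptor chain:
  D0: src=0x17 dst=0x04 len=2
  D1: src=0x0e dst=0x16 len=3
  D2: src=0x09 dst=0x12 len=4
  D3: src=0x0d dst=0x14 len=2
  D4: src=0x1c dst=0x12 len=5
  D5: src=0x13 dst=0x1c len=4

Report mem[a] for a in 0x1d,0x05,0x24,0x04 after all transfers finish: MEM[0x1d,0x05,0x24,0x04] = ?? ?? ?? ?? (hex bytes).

MEM[0x1d,0x05,0x24,0x04] = c5 da c9 52

D0: mem[0x04..0x05] <- [52 da]
D1: mem[0x16..0x18] <- [45 44 02]
D2: mem[0x12..0x15] <- [83 8c b5 5a]
D3: mem[0x14..0x15] <- [6c 45]
D4: mem[0x12..0x16] <- [fa 9f c5 82 6b]
D5: mem[0x1c..0x1f] <- [9f c5 82 6b]
query mem[0x1d]=0xc5, mem[0x05]=0xda, mem[0x24]=0xc9, mem[0x04]=0x52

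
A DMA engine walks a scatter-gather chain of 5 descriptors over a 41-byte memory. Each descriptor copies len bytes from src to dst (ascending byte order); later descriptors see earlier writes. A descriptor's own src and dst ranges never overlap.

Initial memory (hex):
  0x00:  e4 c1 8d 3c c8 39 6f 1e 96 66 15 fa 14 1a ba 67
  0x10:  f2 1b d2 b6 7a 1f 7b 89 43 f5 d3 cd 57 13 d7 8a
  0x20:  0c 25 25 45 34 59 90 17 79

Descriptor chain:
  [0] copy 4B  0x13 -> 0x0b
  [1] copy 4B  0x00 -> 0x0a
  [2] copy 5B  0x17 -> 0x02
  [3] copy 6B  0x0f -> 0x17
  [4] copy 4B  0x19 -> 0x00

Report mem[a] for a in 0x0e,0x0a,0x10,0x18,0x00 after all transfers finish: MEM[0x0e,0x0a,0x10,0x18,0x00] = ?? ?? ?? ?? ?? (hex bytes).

D0: mem[0x0b..0x0e] <- [b6 7a 1f 7b]
D1: mem[0x0a..0x0d] <- [e4 c1 8d 3c]
D2: mem[0x02..0x06] <- [89 43 f5 d3 cd]
D3: mem[0x17..0x1c] <- [67 f2 1b d2 b6 7a]
D4: mem[0x00..0x03] <- [1b d2 b6 7a]
query mem[0x0e]=0x7b, mem[0x0a]=0xe4, mem[0x10]=0xf2, mem[0x18]=0xf2, mem[0x00]=0x1b

MEM[0x0e,0x0a,0x10,0x18,0x00] = 7b e4 f2 f2 1b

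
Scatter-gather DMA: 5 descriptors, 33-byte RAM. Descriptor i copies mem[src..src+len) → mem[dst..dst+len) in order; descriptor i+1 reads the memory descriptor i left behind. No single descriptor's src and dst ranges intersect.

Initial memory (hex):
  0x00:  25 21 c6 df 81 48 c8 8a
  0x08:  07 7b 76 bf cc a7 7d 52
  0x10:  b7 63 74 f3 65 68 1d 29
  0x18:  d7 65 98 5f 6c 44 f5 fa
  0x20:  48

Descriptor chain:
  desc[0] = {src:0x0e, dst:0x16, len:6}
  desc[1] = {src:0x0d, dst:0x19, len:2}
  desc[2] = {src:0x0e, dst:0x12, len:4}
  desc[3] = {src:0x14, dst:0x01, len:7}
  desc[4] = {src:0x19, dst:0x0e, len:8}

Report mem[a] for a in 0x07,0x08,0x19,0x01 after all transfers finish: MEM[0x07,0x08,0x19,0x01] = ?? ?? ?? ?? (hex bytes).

MEM[0x07,0x08,0x19,0x01] = 7d 07 a7 b7

[0] 0x0e->0x16 len=6 : 7d 52 b7 63 74 f3
[1] 0x0d->0x19 len=2 : a7 7d
[2] 0x0e->0x12 len=4 : 7d 52 b7 63
[3] 0x14->0x01 len=7 : b7 63 7d 52 b7 a7 7d
[4] 0x19->0x0e len=8 : a7 7d f3 6c 44 f5 fa 48
query mem[0x07]=0x7d, mem[0x08]=0x07, mem[0x19]=0xa7, mem[0x01]=0xb7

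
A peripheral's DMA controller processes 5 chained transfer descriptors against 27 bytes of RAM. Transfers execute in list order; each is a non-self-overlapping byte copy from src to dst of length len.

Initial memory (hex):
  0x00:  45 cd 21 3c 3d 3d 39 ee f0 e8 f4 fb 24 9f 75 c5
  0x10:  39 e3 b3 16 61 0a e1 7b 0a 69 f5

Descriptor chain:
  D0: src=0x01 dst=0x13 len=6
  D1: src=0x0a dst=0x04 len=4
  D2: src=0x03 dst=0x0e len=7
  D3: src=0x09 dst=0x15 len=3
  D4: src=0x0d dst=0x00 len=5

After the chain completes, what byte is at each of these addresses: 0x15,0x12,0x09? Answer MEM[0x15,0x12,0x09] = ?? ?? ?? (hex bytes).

MEM[0x15,0x12,0x09] = e8 9f e8

#0 dst[0x13+6] := {0xcd,0x21,0x3c,0x3d,0x3d,0x39}
#1 dst[0x04+4] := {0xf4,0xfb,0x24,0x9f}
#2 dst[0x0e+7] := {0x3c,0xf4,0xfb,0x24,0x9f,0xf0,0xe8}
#3 dst[0x15+3] := {0xe8,0xf4,0xfb}
#4 dst[0x00+5] := {0x9f,0x3c,0xf4,0xfb,0x24}
query mem[0x15]=0xe8, mem[0x12]=0x9f, mem[0x09]=0xe8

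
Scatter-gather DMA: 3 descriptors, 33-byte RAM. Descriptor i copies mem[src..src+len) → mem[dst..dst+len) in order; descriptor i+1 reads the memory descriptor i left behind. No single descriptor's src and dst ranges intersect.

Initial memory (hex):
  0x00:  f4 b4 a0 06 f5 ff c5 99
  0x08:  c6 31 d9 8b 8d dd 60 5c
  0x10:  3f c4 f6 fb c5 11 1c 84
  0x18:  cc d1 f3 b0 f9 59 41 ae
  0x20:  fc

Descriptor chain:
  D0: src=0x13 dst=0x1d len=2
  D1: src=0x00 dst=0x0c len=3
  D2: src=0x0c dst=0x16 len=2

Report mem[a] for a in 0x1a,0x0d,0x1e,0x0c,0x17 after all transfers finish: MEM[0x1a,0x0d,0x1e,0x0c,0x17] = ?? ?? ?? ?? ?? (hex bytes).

  after D0: wrote 2B at 0x1d = fbc5
  after D1: wrote 3B at 0x0c = f4b4a0
  after D2: wrote 2B at 0x16 = f4b4
query mem[0x1a]=0xf3, mem[0x0d]=0xb4, mem[0x1e]=0xc5, mem[0x0c]=0xf4, mem[0x17]=0xb4

MEM[0x1a,0x0d,0x1e,0x0c,0x17] = f3 b4 c5 f4 b4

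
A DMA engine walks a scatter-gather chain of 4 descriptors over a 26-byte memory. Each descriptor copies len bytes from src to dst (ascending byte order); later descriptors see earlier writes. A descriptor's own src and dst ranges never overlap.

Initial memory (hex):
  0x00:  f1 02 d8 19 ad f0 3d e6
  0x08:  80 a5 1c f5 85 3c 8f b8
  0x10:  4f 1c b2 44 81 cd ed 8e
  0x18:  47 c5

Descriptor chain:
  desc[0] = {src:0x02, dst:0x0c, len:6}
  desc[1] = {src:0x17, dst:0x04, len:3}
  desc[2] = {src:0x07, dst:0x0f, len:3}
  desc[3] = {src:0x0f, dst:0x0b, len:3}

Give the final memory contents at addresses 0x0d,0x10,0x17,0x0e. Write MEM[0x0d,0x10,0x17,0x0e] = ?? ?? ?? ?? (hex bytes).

MEM[0x0d,0x10,0x17,0x0e] = a5 80 8e ad

D0: mem[0x0c..0x11] <- [d8 19 ad f0 3d e6]
D1: mem[0x04..0x06] <- [8e 47 c5]
D2: mem[0x0f..0x11] <- [e6 80 a5]
D3: mem[0x0b..0x0d] <- [e6 80 a5]
query mem[0x0d]=0xa5, mem[0x10]=0x80, mem[0x17]=0x8e, mem[0x0e]=0xad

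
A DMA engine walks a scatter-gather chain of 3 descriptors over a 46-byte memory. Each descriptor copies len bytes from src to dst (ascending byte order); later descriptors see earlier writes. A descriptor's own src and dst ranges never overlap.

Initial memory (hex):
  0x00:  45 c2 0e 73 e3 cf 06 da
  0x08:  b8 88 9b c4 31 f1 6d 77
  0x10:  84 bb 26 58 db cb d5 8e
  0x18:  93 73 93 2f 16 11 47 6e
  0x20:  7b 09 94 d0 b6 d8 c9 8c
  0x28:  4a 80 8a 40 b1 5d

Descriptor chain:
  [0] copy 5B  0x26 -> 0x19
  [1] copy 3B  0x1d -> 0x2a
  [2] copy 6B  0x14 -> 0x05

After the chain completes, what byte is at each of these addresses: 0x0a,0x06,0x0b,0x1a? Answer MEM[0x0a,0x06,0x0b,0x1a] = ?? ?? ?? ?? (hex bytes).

MEM[0x0a,0x06,0x0b,0x1a] = c9 cb c4 8c

[0] 0x26->0x19 len=5 : c9 8c 4a 80 8a
[1] 0x1d->0x2a len=3 : 8a 47 6e
[2] 0x14->0x05 len=6 : db cb d5 8e 93 c9
query mem[0x0a]=0xc9, mem[0x06]=0xcb, mem[0x0b]=0xc4, mem[0x1a]=0x8c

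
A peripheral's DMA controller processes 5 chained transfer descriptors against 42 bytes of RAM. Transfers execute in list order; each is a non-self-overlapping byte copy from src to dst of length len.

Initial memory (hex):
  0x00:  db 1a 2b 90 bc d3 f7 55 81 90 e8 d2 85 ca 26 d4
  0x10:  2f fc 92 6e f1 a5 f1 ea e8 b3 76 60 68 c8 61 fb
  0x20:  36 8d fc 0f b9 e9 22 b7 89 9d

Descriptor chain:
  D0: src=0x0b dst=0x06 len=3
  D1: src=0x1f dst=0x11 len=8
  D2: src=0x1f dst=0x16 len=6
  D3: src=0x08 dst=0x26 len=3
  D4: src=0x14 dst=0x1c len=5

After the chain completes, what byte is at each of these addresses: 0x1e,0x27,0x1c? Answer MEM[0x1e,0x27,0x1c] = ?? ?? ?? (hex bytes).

MEM[0x1e,0x27,0x1c] = fb 90 fc

D0: mem[0x06..0x08] <- [d2 85 ca]
D1: mem[0x11..0x18] <- [fb 36 8d fc 0f b9 e9 22]
D2: mem[0x16..0x1b] <- [fb 36 8d fc 0f b9]
D3: mem[0x26..0x28] <- [ca 90 e8]
D4: mem[0x1c..0x20] <- [fc 0f fb 36 8d]
query mem[0x1e]=0xfb, mem[0x27]=0x90, mem[0x1c]=0xfc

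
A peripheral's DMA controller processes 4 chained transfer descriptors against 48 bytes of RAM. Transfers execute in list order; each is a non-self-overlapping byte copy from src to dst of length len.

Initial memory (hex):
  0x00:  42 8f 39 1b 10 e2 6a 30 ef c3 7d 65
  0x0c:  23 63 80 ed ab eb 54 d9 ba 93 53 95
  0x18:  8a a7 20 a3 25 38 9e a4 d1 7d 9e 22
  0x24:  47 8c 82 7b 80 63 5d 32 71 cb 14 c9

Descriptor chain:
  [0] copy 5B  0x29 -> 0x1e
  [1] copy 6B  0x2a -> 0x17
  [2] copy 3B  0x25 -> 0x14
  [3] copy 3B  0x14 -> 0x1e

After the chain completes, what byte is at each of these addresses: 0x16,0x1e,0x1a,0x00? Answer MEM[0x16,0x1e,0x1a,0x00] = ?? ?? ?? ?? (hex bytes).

MEM[0x16,0x1e,0x1a,0x00] = 7b 8c cb 42

  after D0: wrote 5B at 0x1e = 635d3271cb
  after D1: wrote 6B at 0x17 = 5d3271cb14c9
  after D2: wrote 3B at 0x14 = 8c827b
  after D3: wrote 3B at 0x1e = 8c827b
query mem[0x16]=0x7b, mem[0x1e]=0x8c, mem[0x1a]=0xcb, mem[0x00]=0x42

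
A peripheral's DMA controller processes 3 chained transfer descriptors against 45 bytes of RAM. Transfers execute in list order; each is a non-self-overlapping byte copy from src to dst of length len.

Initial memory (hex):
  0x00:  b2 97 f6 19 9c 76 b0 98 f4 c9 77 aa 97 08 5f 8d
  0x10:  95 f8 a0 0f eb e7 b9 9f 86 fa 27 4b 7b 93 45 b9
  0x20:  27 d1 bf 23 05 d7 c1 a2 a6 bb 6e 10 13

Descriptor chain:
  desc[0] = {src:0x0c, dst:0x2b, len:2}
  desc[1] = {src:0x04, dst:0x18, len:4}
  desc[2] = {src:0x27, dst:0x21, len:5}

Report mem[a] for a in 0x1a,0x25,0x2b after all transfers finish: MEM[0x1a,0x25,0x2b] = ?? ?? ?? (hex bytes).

MEM[0x1a,0x25,0x2b] = b0 97 97

[0] 0x0c->0x2b len=2 : 97 08
[1] 0x04->0x18 len=4 : 9c 76 b0 98
[2] 0x27->0x21 len=5 : a2 a6 bb 6e 97
query mem[0x1a]=0xb0, mem[0x25]=0x97, mem[0x2b]=0x97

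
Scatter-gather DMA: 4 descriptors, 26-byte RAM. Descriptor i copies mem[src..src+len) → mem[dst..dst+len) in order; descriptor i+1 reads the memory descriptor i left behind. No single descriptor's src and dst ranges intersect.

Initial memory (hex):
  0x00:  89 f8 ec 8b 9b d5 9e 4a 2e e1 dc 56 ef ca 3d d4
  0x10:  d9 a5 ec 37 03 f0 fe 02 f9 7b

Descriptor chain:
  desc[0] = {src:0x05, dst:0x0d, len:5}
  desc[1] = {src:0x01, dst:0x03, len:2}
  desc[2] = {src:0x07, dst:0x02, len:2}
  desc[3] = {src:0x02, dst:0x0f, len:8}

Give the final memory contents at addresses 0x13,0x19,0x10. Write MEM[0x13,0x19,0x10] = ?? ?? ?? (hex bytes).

#0 dst[0x0d+5] := {0xd5,0x9e,0x4a,0x2e,0xe1}
#1 dst[0x03+2] := {0xf8,0xec}
#2 dst[0x02+2] := {0x4a,0x2e}
#3 dst[0x0f+8] := {0x4a,0x2e,0xec,0xd5,0x9e,0x4a,0x2e,0xe1}
query mem[0x13]=0x9e, mem[0x19]=0x7b, mem[0x10]=0x2e

MEM[0x13,0x19,0x10] = 9e 7b 2e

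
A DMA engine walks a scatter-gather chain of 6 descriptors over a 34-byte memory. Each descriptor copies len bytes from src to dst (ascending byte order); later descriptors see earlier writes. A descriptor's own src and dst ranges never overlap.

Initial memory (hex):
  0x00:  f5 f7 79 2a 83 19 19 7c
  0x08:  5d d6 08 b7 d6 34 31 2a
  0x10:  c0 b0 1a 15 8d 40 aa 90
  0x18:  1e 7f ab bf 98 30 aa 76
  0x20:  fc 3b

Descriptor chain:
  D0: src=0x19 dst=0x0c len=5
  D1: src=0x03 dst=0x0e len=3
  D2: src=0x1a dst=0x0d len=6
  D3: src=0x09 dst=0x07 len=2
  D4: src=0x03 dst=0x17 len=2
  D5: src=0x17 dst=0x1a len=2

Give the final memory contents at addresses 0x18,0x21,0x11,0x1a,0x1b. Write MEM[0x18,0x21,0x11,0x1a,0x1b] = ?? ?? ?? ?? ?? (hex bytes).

#0 dst[0x0c+5] := {0x7f,0xab,0xbf,0x98,0x30}
#1 dst[0x0e+3] := {0x2a,0x83,0x19}
#2 dst[0x0d+6] := {0xab,0xbf,0x98,0x30,0xaa,0x76}
#3 dst[0x07+2] := {0xd6,0x08}
#4 dst[0x17+2] := {0x2a,0x83}
#5 dst[0x1a+2] := {0x2a,0x83}
query mem[0x18]=0x83, mem[0x21]=0x3b, mem[0x11]=0xaa, mem[0x1a]=0x2a, mem[0x1b]=0x83

MEM[0x18,0x21,0x11,0x1a,0x1b] = 83 3b aa 2a 83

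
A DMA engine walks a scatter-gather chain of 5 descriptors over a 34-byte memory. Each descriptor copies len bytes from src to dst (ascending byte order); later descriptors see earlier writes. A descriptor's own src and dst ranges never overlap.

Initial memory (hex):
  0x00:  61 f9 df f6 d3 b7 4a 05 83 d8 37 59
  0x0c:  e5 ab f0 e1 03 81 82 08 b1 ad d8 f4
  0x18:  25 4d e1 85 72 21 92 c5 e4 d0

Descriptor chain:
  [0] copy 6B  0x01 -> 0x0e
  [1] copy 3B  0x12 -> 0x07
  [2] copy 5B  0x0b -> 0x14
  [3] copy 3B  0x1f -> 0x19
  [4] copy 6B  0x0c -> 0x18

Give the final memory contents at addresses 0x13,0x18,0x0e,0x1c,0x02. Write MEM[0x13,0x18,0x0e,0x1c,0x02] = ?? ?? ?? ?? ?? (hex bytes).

#0 dst[0x0e+6] := {0xf9,0xdf,0xf6,0xd3,0xb7,0x4a}
#1 dst[0x07+3] := {0xb7,0x4a,0xb1}
#2 dst[0x14+5] := {0x59,0xe5,0xab,0xf9,0xdf}
#3 dst[0x19+3] := {0xc5,0xe4,0xd0}
#4 dst[0x18+6] := {0xe5,0xab,0xf9,0xdf,0xf6,0xd3}
query mem[0x13]=0x4a, mem[0x18]=0xe5, mem[0x0e]=0xf9, mem[0x1c]=0xf6, mem[0x02]=0xdf

MEM[0x13,0x18,0x0e,0x1c,0x02] = 4a e5 f9 f6 df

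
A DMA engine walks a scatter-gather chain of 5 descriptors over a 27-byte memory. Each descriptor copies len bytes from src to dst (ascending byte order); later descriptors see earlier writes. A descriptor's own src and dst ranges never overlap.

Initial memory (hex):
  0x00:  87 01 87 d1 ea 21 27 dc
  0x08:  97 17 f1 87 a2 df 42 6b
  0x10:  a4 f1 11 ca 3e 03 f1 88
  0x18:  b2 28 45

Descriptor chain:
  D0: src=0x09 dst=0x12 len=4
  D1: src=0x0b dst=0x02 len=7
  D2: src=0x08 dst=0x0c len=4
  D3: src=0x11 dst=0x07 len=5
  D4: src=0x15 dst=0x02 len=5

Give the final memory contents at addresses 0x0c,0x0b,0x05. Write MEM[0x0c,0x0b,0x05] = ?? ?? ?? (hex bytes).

D0: mem[0x12..0x15] <- [17 f1 87 a2]
D1: mem[0x02..0x08] <- [87 a2 df 42 6b a4 f1]
D2: mem[0x0c..0x0f] <- [f1 17 f1 87]
D3: mem[0x07..0x0b] <- [f1 17 f1 87 a2]
D4: mem[0x02..0x06] <- [a2 f1 88 b2 28]
query mem[0x0c]=0xf1, mem[0x0b]=0xa2, mem[0x05]=0xb2

MEM[0x0c,0x0b,0x05] = f1 a2 b2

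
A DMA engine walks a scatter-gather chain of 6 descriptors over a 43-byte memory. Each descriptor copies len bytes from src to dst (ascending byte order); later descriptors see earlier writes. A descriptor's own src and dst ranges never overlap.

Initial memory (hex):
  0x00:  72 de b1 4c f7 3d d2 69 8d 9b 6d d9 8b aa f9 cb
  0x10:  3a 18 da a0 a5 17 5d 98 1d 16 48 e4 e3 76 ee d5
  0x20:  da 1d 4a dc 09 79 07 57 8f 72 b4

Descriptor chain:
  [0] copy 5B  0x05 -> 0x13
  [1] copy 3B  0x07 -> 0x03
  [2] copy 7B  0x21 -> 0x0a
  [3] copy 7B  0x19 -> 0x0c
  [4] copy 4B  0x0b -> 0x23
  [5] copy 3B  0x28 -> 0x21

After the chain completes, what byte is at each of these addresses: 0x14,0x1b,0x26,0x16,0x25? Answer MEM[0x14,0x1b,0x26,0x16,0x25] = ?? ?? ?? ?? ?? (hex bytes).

MEM[0x14,0x1b,0x26,0x16,0x25] = d2 e4 e4 8d 48

#0 dst[0x13+5] := {0x3d,0xd2,0x69,0x8d,0x9b}
#1 dst[0x03+3] := {0x69,0x8d,0x9b}
#2 dst[0x0a+7] := {0x1d,0x4a,0xdc,0x09,0x79,0x07,0x57}
#3 dst[0x0c+7] := {0x16,0x48,0xe4,0xe3,0x76,0xee,0xd5}
#4 dst[0x23+4] := {0x4a,0x16,0x48,0xe4}
#5 dst[0x21+3] := {0x8f,0x72,0xb4}
query mem[0x14]=0xd2, mem[0x1b]=0xe4, mem[0x26]=0xe4, mem[0x16]=0x8d, mem[0x25]=0x48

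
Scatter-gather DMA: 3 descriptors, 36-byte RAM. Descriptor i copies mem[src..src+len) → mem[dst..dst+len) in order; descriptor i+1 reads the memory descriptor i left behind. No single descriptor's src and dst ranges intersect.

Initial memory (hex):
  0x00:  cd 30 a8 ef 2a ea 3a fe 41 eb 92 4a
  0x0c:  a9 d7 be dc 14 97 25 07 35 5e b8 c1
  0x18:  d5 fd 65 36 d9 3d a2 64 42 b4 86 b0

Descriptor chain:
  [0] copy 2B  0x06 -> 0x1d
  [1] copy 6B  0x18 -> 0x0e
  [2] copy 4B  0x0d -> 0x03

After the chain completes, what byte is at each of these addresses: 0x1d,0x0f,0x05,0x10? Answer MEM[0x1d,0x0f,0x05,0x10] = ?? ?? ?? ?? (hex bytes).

MEM[0x1d,0x0f,0x05,0x10] = 3a fd fd 65

[0] 0x06->0x1d len=2 : 3a fe
[1] 0x18->0x0e len=6 : d5 fd 65 36 d9 3a
[2] 0x0d->0x03 len=4 : d7 d5 fd 65
query mem[0x1d]=0x3a, mem[0x0f]=0xfd, mem[0x05]=0xfd, mem[0x10]=0x65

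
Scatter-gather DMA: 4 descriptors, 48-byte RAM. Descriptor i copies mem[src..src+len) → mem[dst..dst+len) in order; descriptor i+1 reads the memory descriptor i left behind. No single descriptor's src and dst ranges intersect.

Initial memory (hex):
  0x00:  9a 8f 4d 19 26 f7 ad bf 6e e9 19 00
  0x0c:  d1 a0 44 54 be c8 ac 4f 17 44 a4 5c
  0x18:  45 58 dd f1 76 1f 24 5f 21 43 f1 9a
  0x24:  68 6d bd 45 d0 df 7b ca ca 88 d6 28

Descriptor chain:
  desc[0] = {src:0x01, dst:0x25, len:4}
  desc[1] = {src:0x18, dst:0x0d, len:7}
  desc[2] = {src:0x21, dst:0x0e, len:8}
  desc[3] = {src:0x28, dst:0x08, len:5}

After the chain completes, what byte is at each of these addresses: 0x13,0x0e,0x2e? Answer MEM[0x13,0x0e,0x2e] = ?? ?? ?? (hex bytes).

D0: mem[0x25..0x28] <- [8f 4d 19 26]
D1: mem[0x0d..0x13] <- [45 58 dd f1 76 1f 24]
D2: mem[0x0e..0x15] <- [43 f1 9a 68 8f 4d 19 26]
D3: mem[0x08..0x0c] <- [26 df 7b ca ca]
query mem[0x13]=0x4d, mem[0x0e]=0x43, mem[0x2e]=0xd6

MEM[0x13,0x0e,0x2e] = 4d 43 d6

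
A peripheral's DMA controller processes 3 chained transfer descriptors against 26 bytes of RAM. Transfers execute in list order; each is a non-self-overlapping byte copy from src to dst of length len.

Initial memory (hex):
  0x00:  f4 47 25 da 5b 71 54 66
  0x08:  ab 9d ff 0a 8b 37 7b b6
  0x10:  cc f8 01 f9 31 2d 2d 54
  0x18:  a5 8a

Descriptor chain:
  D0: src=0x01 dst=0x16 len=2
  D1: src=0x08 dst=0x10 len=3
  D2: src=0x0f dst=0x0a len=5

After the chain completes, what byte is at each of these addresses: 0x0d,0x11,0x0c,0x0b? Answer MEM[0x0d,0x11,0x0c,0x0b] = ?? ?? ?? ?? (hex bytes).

#0 dst[0x16+2] := {0x47,0x25}
#1 dst[0x10+3] := {0xab,0x9d,0xff}
#2 dst[0x0a+5] := {0xb6,0xab,0x9d,0xff,0xf9}
query mem[0x0d]=0xff, mem[0x11]=0x9d, mem[0x0c]=0x9d, mem[0x0b]=0xab

MEM[0x0d,0x11,0x0c,0x0b] = ff 9d 9d ab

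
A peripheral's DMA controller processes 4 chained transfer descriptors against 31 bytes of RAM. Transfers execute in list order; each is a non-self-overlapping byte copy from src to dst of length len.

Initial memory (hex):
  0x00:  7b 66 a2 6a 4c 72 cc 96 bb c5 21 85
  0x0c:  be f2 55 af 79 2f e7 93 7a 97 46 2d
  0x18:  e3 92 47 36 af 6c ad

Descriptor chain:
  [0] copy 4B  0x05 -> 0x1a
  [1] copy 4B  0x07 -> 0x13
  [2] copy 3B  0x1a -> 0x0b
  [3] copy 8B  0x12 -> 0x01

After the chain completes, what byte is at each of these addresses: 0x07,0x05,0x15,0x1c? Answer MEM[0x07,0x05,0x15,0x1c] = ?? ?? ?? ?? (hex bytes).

MEM[0x07,0x05,0x15,0x1c] = e3 21 c5 96

[0] 0x05->0x1a len=4 : 72 cc 96 bb
[1] 0x07->0x13 len=4 : 96 bb c5 21
[2] 0x1a->0x0b len=3 : 72 cc 96
[3] 0x12->0x01 len=8 : e7 96 bb c5 21 2d e3 92
query mem[0x07]=0xe3, mem[0x05]=0x21, mem[0x15]=0xc5, mem[0x1c]=0x96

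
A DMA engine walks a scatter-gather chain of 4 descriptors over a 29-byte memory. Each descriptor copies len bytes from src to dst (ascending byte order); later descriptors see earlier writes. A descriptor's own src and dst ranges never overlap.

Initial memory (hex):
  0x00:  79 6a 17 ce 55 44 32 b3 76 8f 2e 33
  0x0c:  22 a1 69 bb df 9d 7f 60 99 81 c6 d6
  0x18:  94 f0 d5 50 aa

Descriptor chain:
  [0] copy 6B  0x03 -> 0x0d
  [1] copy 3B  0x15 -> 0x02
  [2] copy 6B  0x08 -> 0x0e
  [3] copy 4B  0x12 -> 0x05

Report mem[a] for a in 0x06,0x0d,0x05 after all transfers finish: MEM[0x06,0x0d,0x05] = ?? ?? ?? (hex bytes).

D0: mem[0x0d..0x12] <- [ce 55 44 32 b3 76]
D1: mem[0x02..0x04] <- [81 c6 d6]
D2: mem[0x0e..0x13] <- [76 8f 2e 33 22 ce]
D3: mem[0x05..0x08] <- [22 ce 99 81]
query mem[0x06]=0xce, mem[0x0d]=0xce, mem[0x05]=0x22

MEM[0x06,0x0d,0x05] = ce ce 22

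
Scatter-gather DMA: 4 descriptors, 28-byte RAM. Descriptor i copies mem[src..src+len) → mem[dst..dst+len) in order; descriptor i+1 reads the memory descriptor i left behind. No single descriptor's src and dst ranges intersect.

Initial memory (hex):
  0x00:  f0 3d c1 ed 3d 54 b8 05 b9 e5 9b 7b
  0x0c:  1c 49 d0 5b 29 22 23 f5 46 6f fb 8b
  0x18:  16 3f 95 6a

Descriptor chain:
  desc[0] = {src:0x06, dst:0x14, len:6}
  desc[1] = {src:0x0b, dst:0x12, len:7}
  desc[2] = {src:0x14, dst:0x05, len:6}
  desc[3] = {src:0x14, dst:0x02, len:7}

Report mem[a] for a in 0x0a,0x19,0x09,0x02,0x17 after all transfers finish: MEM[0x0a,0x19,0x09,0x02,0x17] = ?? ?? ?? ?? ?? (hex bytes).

MEM[0x0a,0x19,0x09,0x02,0x17] = 7b 7b 22 49 29

#0 dst[0x14+6] := {0xb8,0x05,0xb9,0xe5,0x9b,0x7b}
#1 dst[0x12+7] := {0x7b,0x1c,0x49,0xd0,0x5b,0x29,0x22}
#2 dst[0x05+6] := {0x49,0xd0,0x5b,0x29,0x22,0x7b}
#3 dst[0x02+7] := {0x49,0xd0,0x5b,0x29,0x22,0x7b,0x95}
query mem[0x0a]=0x7b, mem[0x19]=0x7b, mem[0x09]=0x22, mem[0x02]=0x49, mem[0x17]=0x29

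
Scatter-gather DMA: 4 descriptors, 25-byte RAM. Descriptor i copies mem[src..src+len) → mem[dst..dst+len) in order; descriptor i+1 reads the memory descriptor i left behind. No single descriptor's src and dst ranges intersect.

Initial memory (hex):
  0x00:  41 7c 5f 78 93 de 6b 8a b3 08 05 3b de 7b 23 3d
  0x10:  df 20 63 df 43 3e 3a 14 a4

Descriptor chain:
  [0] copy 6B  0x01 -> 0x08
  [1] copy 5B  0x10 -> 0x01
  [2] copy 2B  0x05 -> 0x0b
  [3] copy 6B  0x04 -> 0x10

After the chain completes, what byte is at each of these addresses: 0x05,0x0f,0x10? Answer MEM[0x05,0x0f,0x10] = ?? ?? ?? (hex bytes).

[0] 0x01->0x08 len=6 : 7c 5f 78 93 de 6b
[1] 0x10->0x01 len=5 : df 20 63 df 43
[2] 0x05->0x0b len=2 : 43 6b
[3] 0x04->0x10 len=6 : df 43 6b 8a 7c 5f
query mem[0x05]=0x43, mem[0x0f]=0x3d, mem[0x10]=0xdf

MEM[0x05,0x0f,0x10] = 43 3d df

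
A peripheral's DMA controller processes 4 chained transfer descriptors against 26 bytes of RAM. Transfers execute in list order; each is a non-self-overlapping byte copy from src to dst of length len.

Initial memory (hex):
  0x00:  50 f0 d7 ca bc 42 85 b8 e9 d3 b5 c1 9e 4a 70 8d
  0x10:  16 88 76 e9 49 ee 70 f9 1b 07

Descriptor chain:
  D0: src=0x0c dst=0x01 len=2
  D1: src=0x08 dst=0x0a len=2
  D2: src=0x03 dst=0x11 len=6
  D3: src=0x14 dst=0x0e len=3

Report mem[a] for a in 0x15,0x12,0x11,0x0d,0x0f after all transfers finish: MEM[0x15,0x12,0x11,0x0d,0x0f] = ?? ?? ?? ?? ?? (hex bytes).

#0 dst[0x01+2] := {0x9e,0x4a}
#1 dst[0x0a+2] := {0xe9,0xd3}
#2 dst[0x11+6] := {0xca,0xbc,0x42,0x85,0xb8,0xe9}
#3 dst[0x0e+3] := {0x85,0xb8,0xe9}
query mem[0x15]=0xb8, mem[0x12]=0xbc, mem[0x11]=0xca, mem[0x0d]=0x4a, mem[0x0f]=0xb8

MEM[0x15,0x12,0x11,0x0d,0x0f] = b8 bc ca 4a b8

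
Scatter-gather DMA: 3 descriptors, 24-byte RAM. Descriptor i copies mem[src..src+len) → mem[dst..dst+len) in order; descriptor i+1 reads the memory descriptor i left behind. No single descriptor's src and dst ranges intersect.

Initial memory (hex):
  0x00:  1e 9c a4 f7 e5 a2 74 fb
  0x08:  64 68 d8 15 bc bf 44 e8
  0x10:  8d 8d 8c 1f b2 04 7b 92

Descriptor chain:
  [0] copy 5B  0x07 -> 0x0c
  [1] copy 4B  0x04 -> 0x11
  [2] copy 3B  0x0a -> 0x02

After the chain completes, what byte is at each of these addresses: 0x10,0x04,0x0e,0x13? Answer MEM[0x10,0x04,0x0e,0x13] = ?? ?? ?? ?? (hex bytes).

MEM[0x10,0x04,0x0e,0x13] = 15 fb 68 74

#0 dst[0x0c+5] := {0xfb,0x64,0x68,0xd8,0x15}
#1 dst[0x11+4] := {0xe5,0xa2,0x74,0xfb}
#2 dst[0x02+3] := {0xd8,0x15,0xfb}
query mem[0x10]=0x15, mem[0x04]=0xfb, mem[0x0e]=0x68, mem[0x13]=0x74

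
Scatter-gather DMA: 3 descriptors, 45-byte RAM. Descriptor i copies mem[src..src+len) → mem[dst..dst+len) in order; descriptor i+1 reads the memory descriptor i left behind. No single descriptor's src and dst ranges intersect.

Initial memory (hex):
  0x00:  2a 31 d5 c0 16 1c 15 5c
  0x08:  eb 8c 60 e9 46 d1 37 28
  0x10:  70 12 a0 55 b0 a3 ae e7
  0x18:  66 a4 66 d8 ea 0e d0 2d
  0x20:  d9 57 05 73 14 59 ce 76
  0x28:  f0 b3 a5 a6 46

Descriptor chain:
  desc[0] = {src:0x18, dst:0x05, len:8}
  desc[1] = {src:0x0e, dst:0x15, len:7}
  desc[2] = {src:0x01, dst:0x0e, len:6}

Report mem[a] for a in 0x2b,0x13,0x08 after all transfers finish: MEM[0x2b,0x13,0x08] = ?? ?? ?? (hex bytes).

#0 dst[0x05+8] := {0x66,0xa4,0x66,0xd8,0xea,0x0e,0xd0,0x2d}
#1 dst[0x15+7] := {0x37,0x28,0x70,0x12,0xa0,0x55,0xb0}
#2 dst[0x0e+6] := {0x31,0xd5,0xc0,0x16,0x66,0xa4}
query mem[0x2b]=0xa6, mem[0x13]=0xa4, mem[0x08]=0xd8

MEM[0x2b,0x13,0x08] = a6 a4 d8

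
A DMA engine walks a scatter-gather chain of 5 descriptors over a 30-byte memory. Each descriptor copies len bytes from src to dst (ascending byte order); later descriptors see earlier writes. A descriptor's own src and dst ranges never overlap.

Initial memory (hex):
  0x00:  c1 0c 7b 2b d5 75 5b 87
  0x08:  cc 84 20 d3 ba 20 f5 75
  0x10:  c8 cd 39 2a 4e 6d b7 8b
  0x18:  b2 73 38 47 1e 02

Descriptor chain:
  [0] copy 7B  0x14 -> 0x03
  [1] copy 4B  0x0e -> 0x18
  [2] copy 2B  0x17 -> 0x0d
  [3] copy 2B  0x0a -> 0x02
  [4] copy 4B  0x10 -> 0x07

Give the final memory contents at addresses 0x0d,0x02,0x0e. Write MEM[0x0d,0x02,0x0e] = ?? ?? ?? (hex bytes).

MEM[0x0d,0x02,0x0e] = 8b 20 f5

#0 dst[0x03+7] := {0x4e,0x6d,0xb7,0x8b,0xb2,0x73,0x38}
#1 dst[0x18+4] := {0xf5,0x75,0xc8,0xcd}
#2 dst[0x0d+2] := {0x8b,0xf5}
#3 dst[0x02+2] := {0x20,0xd3}
#4 dst[0x07+4] := {0xc8,0xcd,0x39,0x2a}
query mem[0x0d]=0x8b, mem[0x02]=0x20, mem[0x0e]=0xf5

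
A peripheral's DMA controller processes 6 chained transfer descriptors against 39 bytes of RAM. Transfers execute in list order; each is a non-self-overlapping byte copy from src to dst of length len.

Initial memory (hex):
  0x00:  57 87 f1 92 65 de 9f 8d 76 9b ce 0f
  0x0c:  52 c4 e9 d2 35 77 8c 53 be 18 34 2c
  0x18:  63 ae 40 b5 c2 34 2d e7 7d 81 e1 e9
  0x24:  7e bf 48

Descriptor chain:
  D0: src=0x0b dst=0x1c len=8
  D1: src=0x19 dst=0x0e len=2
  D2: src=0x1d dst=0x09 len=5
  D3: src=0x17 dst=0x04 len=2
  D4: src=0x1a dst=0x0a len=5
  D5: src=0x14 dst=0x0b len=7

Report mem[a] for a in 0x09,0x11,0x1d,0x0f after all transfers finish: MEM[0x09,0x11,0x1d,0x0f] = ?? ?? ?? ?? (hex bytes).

  after D0: wrote 8B at 0x1c = 0f52c4e9d235778c
  after D1: wrote 2B at 0x0e = ae40
  after D2: wrote 5B at 0x09 = 52c4e9d235
  after D3: wrote 2B at 0x04 = 2c63
  after D4: wrote 5B at 0x0a = 40b50f52c4
  after D5: wrote 7B at 0x0b = be18342c63ae40
query mem[0x09]=0x52, mem[0x11]=0x40, mem[0x1d]=0x52, mem[0x0f]=0x63

MEM[0x09,0x11,0x1d,0x0f] = 52 40 52 63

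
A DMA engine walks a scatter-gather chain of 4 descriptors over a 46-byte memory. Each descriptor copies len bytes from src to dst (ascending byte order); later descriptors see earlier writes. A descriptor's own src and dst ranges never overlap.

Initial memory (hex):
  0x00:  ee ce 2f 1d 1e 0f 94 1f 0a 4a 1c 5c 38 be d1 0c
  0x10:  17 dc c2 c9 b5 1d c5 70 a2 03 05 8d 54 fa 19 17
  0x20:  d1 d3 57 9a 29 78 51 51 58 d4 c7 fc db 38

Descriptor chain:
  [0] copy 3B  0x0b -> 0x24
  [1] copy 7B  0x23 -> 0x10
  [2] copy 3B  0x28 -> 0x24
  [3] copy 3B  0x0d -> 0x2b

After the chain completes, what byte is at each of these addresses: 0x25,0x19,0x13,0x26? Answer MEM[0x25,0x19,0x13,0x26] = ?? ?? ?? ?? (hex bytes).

[0] 0x0b->0x24 len=3 : 5c 38 be
[1] 0x23->0x10 len=7 : 9a 5c 38 be 51 58 d4
[2] 0x28->0x24 len=3 : 58 d4 c7
[3] 0x0d->0x2b len=3 : be d1 0c
query mem[0x25]=0xd4, mem[0x19]=0x03, mem[0x13]=0xbe, mem[0x26]=0xc7

MEM[0x25,0x19,0x13,0x26] = d4 03 be c7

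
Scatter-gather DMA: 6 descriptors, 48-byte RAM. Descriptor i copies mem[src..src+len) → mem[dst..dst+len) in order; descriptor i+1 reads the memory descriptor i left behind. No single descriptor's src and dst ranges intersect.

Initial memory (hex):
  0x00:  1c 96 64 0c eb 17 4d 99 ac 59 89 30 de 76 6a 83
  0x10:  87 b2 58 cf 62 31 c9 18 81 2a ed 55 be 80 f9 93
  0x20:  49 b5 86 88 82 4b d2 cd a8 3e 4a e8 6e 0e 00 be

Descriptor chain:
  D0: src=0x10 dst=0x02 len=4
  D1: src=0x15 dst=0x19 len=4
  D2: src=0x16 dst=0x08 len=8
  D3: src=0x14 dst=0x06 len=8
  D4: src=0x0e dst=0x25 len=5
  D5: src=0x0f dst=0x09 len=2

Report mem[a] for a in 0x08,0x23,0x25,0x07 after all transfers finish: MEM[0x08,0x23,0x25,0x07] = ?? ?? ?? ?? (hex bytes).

MEM[0x08,0x23,0x25,0x07] = c9 88 81 31

D0: mem[0x02..0x05] <- [87 b2 58 cf]
D1: mem[0x19..0x1c] <- [31 c9 18 81]
D2: mem[0x08..0x0f] <- [c9 18 81 31 c9 18 81 80]
D3: mem[0x06..0x0d] <- [62 31 c9 18 81 31 c9 18]
D4: mem[0x25..0x29] <- [81 80 87 b2 58]
D5: mem[0x09..0x0a] <- [80 87]
query mem[0x08]=0xc9, mem[0x23]=0x88, mem[0x25]=0x81, mem[0x07]=0x31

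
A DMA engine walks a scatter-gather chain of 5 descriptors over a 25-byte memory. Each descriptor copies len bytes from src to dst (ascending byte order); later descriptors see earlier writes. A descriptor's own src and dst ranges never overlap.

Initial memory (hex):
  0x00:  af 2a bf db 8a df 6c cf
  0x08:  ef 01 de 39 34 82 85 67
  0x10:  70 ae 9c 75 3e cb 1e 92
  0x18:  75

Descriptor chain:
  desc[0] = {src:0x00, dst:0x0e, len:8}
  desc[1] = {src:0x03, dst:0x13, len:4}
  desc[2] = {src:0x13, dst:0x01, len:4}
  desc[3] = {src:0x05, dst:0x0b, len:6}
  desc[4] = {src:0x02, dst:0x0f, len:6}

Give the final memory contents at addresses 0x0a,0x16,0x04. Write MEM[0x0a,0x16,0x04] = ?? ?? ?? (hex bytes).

  after D0: wrote 8B at 0x0e = af2abfdb8adf6ccf
  after D1: wrote 4B at 0x13 = db8adf6c
  after D2: wrote 4B at 0x01 = db8adf6c
  after D3: wrote 6B at 0x0b = df6ccfef01de
  after D4: wrote 6B at 0x0f = 8adf6cdf6ccf
query mem[0x0a]=0xde, mem[0x16]=0x6c, mem[0x04]=0x6c

MEM[0x0a,0x16,0x04] = de 6c 6c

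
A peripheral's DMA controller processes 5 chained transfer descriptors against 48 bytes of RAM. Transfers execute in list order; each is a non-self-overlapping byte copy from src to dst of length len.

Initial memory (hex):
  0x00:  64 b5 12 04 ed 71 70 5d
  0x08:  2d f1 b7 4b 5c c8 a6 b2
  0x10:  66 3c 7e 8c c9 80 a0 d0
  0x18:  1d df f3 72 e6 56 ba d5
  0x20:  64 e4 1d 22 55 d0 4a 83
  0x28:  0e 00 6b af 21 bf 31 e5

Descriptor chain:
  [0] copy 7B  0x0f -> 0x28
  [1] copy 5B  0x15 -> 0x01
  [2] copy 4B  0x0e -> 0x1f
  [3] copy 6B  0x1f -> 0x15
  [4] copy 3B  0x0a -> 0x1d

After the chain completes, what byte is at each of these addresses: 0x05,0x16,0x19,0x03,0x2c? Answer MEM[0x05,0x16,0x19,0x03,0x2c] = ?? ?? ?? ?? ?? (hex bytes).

#0 dst[0x28+7] := {0xb2,0x66,0x3c,0x7e,0x8c,0xc9,0x80}
#1 dst[0x01+5] := {0x80,0xa0,0xd0,0x1d,0xdf}
#2 dst[0x1f+4] := {0xa6,0xb2,0x66,0x3c}
#3 dst[0x15+6] := {0xa6,0xb2,0x66,0x3c,0x22,0x55}
#4 dst[0x1d+3] := {0xb7,0x4b,0x5c}
query mem[0x05]=0xdf, mem[0x16]=0xb2, mem[0x19]=0x22, mem[0x03]=0xd0, mem[0x2c]=0x8c

MEM[0x05,0x16,0x19,0x03,0x2c] = df b2 22 d0 8c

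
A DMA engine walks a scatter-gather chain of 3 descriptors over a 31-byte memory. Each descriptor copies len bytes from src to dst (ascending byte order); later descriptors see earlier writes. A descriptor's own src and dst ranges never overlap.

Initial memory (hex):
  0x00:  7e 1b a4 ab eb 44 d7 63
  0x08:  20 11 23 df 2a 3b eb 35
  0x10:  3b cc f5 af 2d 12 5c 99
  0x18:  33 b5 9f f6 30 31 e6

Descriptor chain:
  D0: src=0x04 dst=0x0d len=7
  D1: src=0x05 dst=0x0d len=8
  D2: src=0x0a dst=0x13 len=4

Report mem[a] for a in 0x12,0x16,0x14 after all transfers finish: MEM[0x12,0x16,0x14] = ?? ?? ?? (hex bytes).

MEM[0x12,0x16,0x14] = 23 44 df

[0] 0x04->0x0d len=7 : eb 44 d7 63 20 11 23
[1] 0x05->0x0d len=8 : 44 d7 63 20 11 23 df 2a
[2] 0x0a->0x13 len=4 : 23 df 2a 44
query mem[0x12]=0x23, mem[0x16]=0x44, mem[0x14]=0xdf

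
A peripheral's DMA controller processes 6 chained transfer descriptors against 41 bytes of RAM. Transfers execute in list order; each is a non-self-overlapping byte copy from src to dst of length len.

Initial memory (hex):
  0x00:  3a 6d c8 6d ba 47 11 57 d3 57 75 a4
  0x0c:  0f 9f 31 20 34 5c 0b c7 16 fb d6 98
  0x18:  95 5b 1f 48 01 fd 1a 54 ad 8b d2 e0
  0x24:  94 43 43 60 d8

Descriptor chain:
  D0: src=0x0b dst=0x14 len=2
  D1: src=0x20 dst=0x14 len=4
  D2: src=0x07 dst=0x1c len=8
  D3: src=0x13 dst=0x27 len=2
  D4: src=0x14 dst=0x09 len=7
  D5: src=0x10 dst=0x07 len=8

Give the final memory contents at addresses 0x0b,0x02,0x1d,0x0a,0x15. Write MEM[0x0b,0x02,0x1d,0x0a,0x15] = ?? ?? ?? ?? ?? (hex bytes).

MEM[0x0b,0x02,0x1d,0x0a,0x15] = ad c8 d3 c7 8b

[0] 0x0b->0x14 len=2 : a4 0f
[1] 0x20->0x14 len=4 : ad 8b d2 e0
[2] 0x07->0x1c len=8 : 57 d3 57 75 a4 0f 9f 31
[3] 0x13->0x27 len=2 : c7 ad
[4] 0x14->0x09 len=7 : ad 8b d2 e0 95 5b 1f
[5] 0x10->0x07 len=8 : 34 5c 0b c7 ad 8b d2 e0
query mem[0x0b]=0xad, mem[0x02]=0xc8, mem[0x1d]=0xd3, mem[0x0a]=0xc7, mem[0x15]=0x8b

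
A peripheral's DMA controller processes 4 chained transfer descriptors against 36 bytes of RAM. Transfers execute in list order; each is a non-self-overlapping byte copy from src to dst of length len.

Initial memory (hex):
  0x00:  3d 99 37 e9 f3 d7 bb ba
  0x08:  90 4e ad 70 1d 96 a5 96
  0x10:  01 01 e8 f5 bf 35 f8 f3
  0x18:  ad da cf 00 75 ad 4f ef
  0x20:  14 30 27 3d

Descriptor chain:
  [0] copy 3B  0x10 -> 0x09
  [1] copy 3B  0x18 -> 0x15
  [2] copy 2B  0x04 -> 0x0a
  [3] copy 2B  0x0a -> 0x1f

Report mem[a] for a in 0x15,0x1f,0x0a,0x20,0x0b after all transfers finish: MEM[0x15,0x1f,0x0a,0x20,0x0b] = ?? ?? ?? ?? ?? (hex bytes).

#0 dst[0x09+3] := {0x01,0x01,0xe8}
#1 dst[0x15+3] := {0xad,0xda,0xcf}
#2 dst[0x0a+2] := {0xf3,0xd7}
#3 dst[0x1f+2] := {0xf3,0xd7}
query mem[0x15]=0xad, mem[0x1f]=0xf3, mem[0x0a]=0xf3, mem[0x20]=0xd7, mem[0x0b]=0xd7

MEM[0x15,0x1f,0x0a,0x20,0x0b] = ad f3 f3 d7 d7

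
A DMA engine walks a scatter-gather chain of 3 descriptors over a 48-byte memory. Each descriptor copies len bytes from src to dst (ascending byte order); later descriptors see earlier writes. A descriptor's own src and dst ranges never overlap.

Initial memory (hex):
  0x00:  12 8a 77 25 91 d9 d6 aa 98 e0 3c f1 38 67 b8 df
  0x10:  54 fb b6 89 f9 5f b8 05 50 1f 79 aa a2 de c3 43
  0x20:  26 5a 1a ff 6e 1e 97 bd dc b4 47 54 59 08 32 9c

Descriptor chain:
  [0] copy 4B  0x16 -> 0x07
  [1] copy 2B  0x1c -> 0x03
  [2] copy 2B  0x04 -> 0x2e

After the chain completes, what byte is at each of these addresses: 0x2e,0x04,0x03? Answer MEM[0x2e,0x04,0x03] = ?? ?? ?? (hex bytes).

[0] 0x16->0x07 len=4 : b8 05 50 1f
[1] 0x1c->0x03 len=2 : a2 de
[2] 0x04->0x2e len=2 : de d9
query mem[0x2e]=0xde, mem[0x04]=0xde, mem[0x03]=0xa2

MEM[0x2e,0x04,0x03] = de de a2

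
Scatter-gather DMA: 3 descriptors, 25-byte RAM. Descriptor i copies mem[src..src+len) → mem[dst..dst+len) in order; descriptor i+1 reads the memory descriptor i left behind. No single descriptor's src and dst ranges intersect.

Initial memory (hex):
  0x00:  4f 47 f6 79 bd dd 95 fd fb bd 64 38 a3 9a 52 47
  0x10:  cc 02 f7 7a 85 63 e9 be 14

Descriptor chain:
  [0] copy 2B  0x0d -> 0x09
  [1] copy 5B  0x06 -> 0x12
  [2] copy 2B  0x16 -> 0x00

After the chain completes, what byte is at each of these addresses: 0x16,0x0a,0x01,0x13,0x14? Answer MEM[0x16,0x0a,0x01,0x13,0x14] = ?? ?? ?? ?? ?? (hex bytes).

MEM[0x16,0x0a,0x01,0x13,0x14] = 52 52 be fd fb

D0: mem[0x09..0x0a] <- [9a 52]
D1: mem[0x12..0x16] <- [95 fd fb 9a 52]
D2: mem[0x00..0x01] <- [52 be]
query mem[0x16]=0x52, mem[0x0a]=0x52, mem[0x01]=0xbe, mem[0x13]=0xfd, mem[0x14]=0xfb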